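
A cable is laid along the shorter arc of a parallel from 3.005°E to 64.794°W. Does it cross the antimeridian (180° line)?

No

Signed shortest Δλ = ((-64.794 − 3.005 + 180) mod 360) − 180 = -67.799°.
Going west by 67.799° from +3.005° reaches -64.794° without touching 180°.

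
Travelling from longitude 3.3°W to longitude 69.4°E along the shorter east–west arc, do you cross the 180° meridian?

Signed shortest Δλ = ((69.4 − -3.3 + 180) mod 360) − 180 = 72.7°.
Going east by 72.7° from -3.3° reaches +69.4° without touching 180°.

No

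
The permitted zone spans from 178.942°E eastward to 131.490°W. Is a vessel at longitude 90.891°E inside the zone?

Band width going east from +178.942° to -131.490°: ((-131.490 − 178.942) mod 360) = 49.568°.
Offset of +90.891° east of the west edge: ((90.891 − 178.942) mod 360) = 271.949°.
271.949° > 49.568° ⇒ outside.

No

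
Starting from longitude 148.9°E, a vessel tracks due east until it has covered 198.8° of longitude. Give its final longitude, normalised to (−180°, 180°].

Start at +148.9°; shift +198.8° → +347.7°.
+347.7° lies outside (−180°, 180°]; subtract 360° → -12.3°.

12.3°W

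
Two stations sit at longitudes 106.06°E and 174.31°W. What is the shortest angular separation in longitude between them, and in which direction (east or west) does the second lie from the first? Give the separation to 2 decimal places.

Raw difference: -174.31 − 106.06 = -280.37°.
Normalise into (−180°, 180°]: -280.37° + 360° = 79.63°.
Positive ⇒ the second point lies to the east; separation 79.63°.

79.63° east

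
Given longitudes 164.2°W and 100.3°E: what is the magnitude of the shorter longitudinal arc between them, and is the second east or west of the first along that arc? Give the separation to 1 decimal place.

Raw difference: 100.3 − -164.2 = 264.5°.
Normalise into (−180°, 180°]: 264.5° − 360° = -95.5°.
Negative ⇒ the second point lies to the west; separation 95.5°.

95.5° west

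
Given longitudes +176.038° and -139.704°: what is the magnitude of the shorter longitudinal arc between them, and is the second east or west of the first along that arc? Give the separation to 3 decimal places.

44.258° east

Raw difference: -139.704 − 176.038 = -315.742°.
Normalise into (−180°, 180°]: -315.742° + 360° = 44.258°.
Positive ⇒ the second point lies to the east; separation 44.258°.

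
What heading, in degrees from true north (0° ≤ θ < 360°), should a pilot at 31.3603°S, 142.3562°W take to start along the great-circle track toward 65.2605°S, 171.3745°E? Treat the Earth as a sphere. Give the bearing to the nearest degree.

Δλ = 171.3745 − -142.3562 = 313.7307°; wrapped into (−180°, 180°]: -46.2693°.
θ = atan2( sin Δλ · cos φ₂ , cos φ₁ · sin φ₂ − sin φ₁ · cos φ₂ · cos Δλ )
  = atan2(-0.30240, -0.62499) = -154.180° → normalised to [0°, 360°): 205.820°.

206°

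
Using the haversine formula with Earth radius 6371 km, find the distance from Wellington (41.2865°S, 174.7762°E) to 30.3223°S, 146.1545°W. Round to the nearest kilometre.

3692 km

Δλ = -146.1545 − 174.7762 = -320.9307°; wrapped into (−180°, 180°]: 39.0693°.
Δφ = -30.3223 − -41.2865 = 10.9642°.
a = sin²(Δφ/2) + cos φ₁ · cos φ₂ · sin²(Δλ/2) = 0.081648.
c = 2·atan2(√a, √(1−a)) = 0.57956 rad → d = 6371·c ≈ 3692.38 km.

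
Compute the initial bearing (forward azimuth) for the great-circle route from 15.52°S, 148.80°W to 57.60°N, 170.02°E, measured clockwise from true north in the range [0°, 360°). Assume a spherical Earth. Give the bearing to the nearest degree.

Δλ = 170.02 − -148.80 = 318.82°; wrapped into (−180°, 180°]: -41.18°.
θ = atan2( sin Δλ · cos φ₂ , cos φ₁ · sin φ₂ − sin φ₁ · cos φ₂ · cos Δλ )
  = atan2(-0.35280, 0.92145) = -20.951° → normalised to [0°, 360°): 339.049°.

339°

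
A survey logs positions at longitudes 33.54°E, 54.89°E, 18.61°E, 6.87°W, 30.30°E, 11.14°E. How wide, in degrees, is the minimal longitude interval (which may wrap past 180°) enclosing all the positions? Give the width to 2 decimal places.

Sort the longitudes: -6.87°, +11.14°, +18.61°, +30.30°, +33.54°, +54.89°.
Eastward gaps between consecutive values (wrapping around): 18.01°, 7.47°, 11.69°, 3.24°, 21.35°, 298.24°.
Largest gap = 298.24° ⇒ minimal covering band is its complement: 360° − 298.24° = 61.76°.
Band runs from -6.87° eastward to +54.89°.

61.76°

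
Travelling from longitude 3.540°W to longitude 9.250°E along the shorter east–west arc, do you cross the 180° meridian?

No

Signed shortest Δλ = ((9.250 − -3.540 + 180) mod 360) − 180 = 12.79°.
Going east by 12.79° from -3.540° reaches +9.250° without touching 180°.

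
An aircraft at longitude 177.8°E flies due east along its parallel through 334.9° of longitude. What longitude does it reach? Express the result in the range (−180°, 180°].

Start at +177.8°; shift +334.9° → +512.7°.
+512.7° lies outside (−180°, 180°]; subtract 360° → +152.7°.

152.7°E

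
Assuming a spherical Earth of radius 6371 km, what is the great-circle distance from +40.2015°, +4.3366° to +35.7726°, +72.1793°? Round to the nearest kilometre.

Δλ = 72.1793 − 4.3366 = 67.8427°.
Δφ = 35.7726 − 40.2015 = -4.4289°.
a = sin²(Δφ/2) + cos φ₁ · cos φ₂ · sin²(Δλ/2) = 0.194479.
c = 2·atan2(√a, √(1−a)) = 0.91342 rad → d = 6371·c ≈ 5819.40 km.

5819 km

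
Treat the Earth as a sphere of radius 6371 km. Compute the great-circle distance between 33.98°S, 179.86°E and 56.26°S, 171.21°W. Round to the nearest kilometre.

2570 km

Δλ = -171.21 − 179.86 = -351.07°; wrapped into (−180°, 180°]: 8.93°.
Δφ = -56.26 − -33.98 = -22.28°.
a = sin²(Δφ/2) + cos φ₁ · cos φ₂ · sin²(Δλ/2) = 0.040120.
c = 2·atan2(√a, √(1−a)) = 0.40333 rad → d = 6371·c ≈ 2569.61 km.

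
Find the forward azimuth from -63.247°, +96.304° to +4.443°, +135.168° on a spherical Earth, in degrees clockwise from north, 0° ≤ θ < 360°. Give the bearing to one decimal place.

Δλ = 135.168 − 96.304 = 38.864°.
θ = atan2( sin Δλ · cos φ₂ , cos φ₁ · sin φ₂ − sin φ₁ · cos φ₂ · cos Δλ )
  = atan2(0.62559, 0.72807) = 40.671° → normalised to [0°, 360°): 40.671°.

40.7°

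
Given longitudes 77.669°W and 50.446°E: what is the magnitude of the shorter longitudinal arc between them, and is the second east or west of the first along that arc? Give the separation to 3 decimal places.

128.115° east

Raw difference: 50.446 − -77.669 = 128.115°.
Normalise into (−180°, 180°]: 128.115° stays 128.115°.
Positive ⇒ the second point lies to the east; separation 128.115°.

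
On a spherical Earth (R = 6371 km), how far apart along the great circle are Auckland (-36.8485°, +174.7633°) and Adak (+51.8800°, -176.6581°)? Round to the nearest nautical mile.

5346 nmi

Δλ = -176.6581 − 174.7633 = -351.4214°; wrapped into (−180°, 180°]: 8.5786°.
Δφ = 51.8800 − -36.8485 = 88.7285°.
a = sin²(Δφ/2) + cos φ₁ · cos φ₂ · sin²(Δλ/2) = 0.491668.
c = 2·atan2(√a, √(1−a)) = 1.55413 rad → d = 6371·c ≈ 9901.38 km ≈ 5346.32 nmi.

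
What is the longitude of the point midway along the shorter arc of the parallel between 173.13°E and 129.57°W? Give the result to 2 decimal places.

Signed shortest Δλ from +173.13° to -129.57° is +57.30°.
Midpoint longitude = +173.13° + (+57.30°)/2 = +173.13° + 28.65° = +201.78°.
Normalise into (−180°, 180°]: -158.22°.
(The naïve average (+173.13 + -129.57)/2 = 21.78° is on the wrong side of the globe.)

158.22°W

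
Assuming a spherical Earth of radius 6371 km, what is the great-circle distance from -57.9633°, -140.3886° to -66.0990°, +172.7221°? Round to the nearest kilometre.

Δλ = 172.7221 − -140.3886 = 313.1107°; wrapped into (−180°, 180°]: -46.8893°.
Δφ = -66.0990 − -57.9633 = -8.1357°.
a = sin²(Δφ/2) + cos φ₁ · cos φ₂ · sin²(Δλ/2) = 0.039053.
c = 2·atan2(√a, √(1−a)) = 0.39786 rad → d = 6371·c ≈ 2534.74 km.

2535 km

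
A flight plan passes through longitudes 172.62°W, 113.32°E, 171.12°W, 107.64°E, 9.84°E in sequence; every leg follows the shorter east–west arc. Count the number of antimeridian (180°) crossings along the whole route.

Leg 1: -172.62° → +113.32°, shortest Δλ = -74.06° (west) — crosses 180°.
Leg 2: +113.32° → -171.12°, shortest Δλ = 75.56° (east) — crosses 180°.
Leg 3: -171.12° → +107.64°, shortest Δλ = -81.24° (west) — crosses 180°.
Leg 4: +107.64° → +9.84°, shortest Δλ = -97.8° (west) — does not cross 180°.
Total crossings: 3.

3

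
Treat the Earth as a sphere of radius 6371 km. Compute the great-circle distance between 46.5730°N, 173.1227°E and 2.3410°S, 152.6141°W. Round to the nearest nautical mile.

Δλ = -152.6141 − 173.1227 = -325.7368°; wrapped into (−180°, 180°]: 34.2632°.
Δφ = -2.3410 − 46.5730 = -48.9140°.
a = sin²(Δφ/2) + cos φ₁ · cos φ₂ · sin²(Δλ/2) = 0.231003.
c = 2·atan2(√a, √(1−a)) = 1.00274 rad → d = 6371·c ≈ 6388.46 km ≈ 3449.49 nmi.

3449 nmi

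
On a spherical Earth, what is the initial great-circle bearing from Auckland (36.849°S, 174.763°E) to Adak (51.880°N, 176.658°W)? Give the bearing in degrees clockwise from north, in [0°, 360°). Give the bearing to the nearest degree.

Δλ = -176.658 − 174.763 = -351.421°; wrapped into (−180°, 180°]: 8.579°.
θ = atan2( sin Δλ · cos φ₂ , cos φ₁ · sin φ₂ − sin φ₁ · cos φ₂ · cos Δλ )
  = atan2(0.09209, 0.99561) = 5.284° → normalised to [0°, 360°): 5.284°.

5°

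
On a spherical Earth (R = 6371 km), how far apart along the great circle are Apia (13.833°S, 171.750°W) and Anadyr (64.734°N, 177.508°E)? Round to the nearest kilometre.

8783 km

Δλ = 177.508 − -171.750 = 349.258°; wrapped into (−180°, 180°]: -10.742°.
Δφ = 64.734 − -13.833 = 78.567°.
a = sin²(Δφ/2) + cos φ₁ · cos φ₂ · sin²(Δλ/2) = 0.404520.
c = 2·atan2(√a, √(1−a)) = 1.37866 rad → d = 6371·c ≈ 8783.42 km.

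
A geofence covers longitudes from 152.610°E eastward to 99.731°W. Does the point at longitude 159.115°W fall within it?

Yes

Band width going east from +152.610° to -99.731°: ((-99.731 − 152.610) mod 360) = 107.659°.
Offset of -159.115° east of the west edge: ((-159.115 − 152.610) mod 360) = 48.275°.
48.275° ≤ 107.659° ⇒ inside.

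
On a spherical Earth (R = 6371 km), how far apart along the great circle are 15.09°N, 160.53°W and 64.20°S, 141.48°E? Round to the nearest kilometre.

10082 km

Δλ = 141.48 − -160.53 = 302.01°; wrapped into (−180°, 180°]: -57.99°.
Δφ = -64.20 − 15.09 = -79.29°.
a = sin²(Δφ/2) + cos φ₁ · cos φ₂ · sin²(Δλ/2) = 0.505819.
c = 2·atan2(√a, √(1−a)) = 1.58244 rad → d = 6371·c ≈ 10081.70 km.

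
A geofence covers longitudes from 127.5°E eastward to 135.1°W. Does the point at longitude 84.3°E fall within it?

Band width going east from +127.5° to -135.1°: ((-135.1 − 127.5) mod 360) = 97.4°.
Offset of +84.3° east of the west edge: ((84.3 − 127.5) mod 360) = 316.8°.
316.8° > 97.4° ⇒ outside.

No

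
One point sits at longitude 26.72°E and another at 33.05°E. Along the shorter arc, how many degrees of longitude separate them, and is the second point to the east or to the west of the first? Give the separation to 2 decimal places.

6.33° east

Raw difference: 33.05 − 26.72 = 6.33°.
Normalise into (−180°, 180°]: 6.33° stays 6.33°.
Positive ⇒ the second point lies to the east; separation 6.33°.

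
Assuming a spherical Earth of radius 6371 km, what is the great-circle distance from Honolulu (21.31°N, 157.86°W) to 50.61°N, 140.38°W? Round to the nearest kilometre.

Δλ = -140.38 − -157.86 = 17.48°.
Δφ = 50.61 − 21.31 = 29.30°.
a = sin²(Δφ/2) + cos φ₁ · cos φ₂ · sin²(Δλ/2) = 0.077616.
c = 2·atan2(√a, √(1−a)) = 0.56466 rad → d = 6371·c ≈ 3597.47 km.

3597 km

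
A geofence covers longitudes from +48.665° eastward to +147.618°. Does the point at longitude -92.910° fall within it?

No

Band width going east from +48.665° to +147.618°: ((147.618 − 48.665) mod 360) = 98.953°.
Offset of -92.910° east of the west edge: ((-92.910 − 48.665) mod 360) = 218.425°.
218.425° > 98.953° ⇒ outside.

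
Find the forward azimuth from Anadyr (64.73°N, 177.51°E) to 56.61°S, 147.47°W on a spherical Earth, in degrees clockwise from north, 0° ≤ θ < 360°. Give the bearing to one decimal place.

Δλ = -147.47 − 177.51 = -324.98°; wrapped into (−180°, 180°]: 35.02°.
θ = atan2( sin Δλ · cos φ₂ , cos φ₁ · sin φ₂ − sin φ₁ · cos φ₂ · cos Δλ )
  = atan2(0.31582, -0.76399) = 157.541° → normalised to [0°, 360°): 157.541°.

157.5°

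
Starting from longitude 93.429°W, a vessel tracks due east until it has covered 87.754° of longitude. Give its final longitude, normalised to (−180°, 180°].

Start at -93.429°; shift +87.754° → -5.675°.
-5.675° already lies in (−180°, 180°].

5.675°W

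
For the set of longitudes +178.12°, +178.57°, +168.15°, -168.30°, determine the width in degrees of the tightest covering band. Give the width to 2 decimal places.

Sort the longitudes: -168.30°, +168.15°, +178.12°, +178.57°.
Eastward gaps between consecutive values (wrapping around): 336.45°, 9.97°, 0.45°, 13.13°.
Largest gap = 336.45° ⇒ minimal covering band is its complement: 360° − 336.45° = 23.55°.
Band runs from +168.15° eastward to -168.30°, crossing the antimeridian.

23.55°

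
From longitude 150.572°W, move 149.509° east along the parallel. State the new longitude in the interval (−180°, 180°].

Start at -150.572°; shift +149.509° → -1.063°.
-1.063° already lies in (−180°, 180°].

1.063°W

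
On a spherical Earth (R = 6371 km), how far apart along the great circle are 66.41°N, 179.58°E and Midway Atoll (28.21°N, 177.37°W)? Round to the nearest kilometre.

4253 km

Δλ = -177.37 − 179.58 = -356.95°; wrapped into (−180°, 180°]: 3.05°.
Δφ = 28.21 − 66.41 = -38.20°.
a = sin²(Δφ/2) + cos φ₁ · cos φ₂ · sin²(Δλ/2) = 0.107321.
c = 2·atan2(√a, √(1−a)) = 0.66752 rad → d = 6371·c ≈ 4252.79 km.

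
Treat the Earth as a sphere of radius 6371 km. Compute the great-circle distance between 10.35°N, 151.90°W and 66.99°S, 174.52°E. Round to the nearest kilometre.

Δλ = 174.52 − -151.90 = 326.42°; wrapped into (−180°, 180°]: -33.58°.
Δφ = -66.99 − 10.35 = -77.34°.
a = sin²(Δφ/2) + cos φ₁ · cos φ₂ · sin²(Δλ/2) = 0.422504.
c = 2·atan2(√a, √(1−a)) = 1.41518 rad → d = 6371·c ≈ 9016.09 km.

9016 km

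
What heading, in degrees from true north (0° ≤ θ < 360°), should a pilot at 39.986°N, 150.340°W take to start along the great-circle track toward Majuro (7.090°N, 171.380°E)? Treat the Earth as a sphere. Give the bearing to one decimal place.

236.6°

Δλ = 171.380 − -150.340 = 321.720°; wrapped into (−180°, 180°]: -38.280°.
θ = atan2( sin Δλ · cos φ₂ , cos φ₁ · sin φ₂ − sin φ₁ · cos φ₂ · cos Δλ )
  = atan2(-0.61477, -0.40601) = -123.442° → normalised to [0°, 360°): 236.558°.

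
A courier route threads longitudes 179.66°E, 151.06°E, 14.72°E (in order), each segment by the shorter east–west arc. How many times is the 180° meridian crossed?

Leg 1: +179.66° → +151.06°, shortest Δλ = -28.6° (west) — does not cross 180°.
Leg 2: +151.06° → +14.72°, shortest Δλ = -136.34° (west) — does not cross 180°.
Total crossings: 0.

0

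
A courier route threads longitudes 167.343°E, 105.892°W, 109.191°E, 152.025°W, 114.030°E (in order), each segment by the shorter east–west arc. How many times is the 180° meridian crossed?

4

Leg 1: +167.343° → -105.892°, shortest Δλ = 86.765° (east) — crosses 180°.
Leg 2: -105.892° → +109.191°, shortest Δλ = -144.917° (west) — crosses 180°.
Leg 3: +109.191° → -152.025°, shortest Δλ = 98.784° (east) — crosses 180°.
Leg 4: -152.025° → +114.030°, shortest Δλ = -93.945° (west) — crosses 180°.
Total crossings: 4.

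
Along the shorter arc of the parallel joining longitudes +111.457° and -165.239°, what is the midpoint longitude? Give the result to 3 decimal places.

Signed shortest Δλ from +111.457° to -165.239° is +83.304°.
Midpoint longitude = +111.457° + (+83.304°)/2 = +111.457° + 41.652° = +153.109°.
(The naïve average (+111.457 + -165.239)/2 = -26.891° is on the wrong side of the globe.)

+153.109°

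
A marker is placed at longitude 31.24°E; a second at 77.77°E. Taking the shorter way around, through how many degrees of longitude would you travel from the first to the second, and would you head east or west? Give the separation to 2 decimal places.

46.53° east

Raw difference: 77.77 − 31.24 = 46.53°.
Normalise into (−180°, 180°]: 46.53° stays 46.53°.
Positive ⇒ the second point lies to the east; separation 46.53°.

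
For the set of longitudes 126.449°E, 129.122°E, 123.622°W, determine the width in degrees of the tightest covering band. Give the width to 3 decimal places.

Sort the longitudes: -123.622°, +126.449°, +129.122°.
Eastward gaps between consecutive values (wrapping around): 250.071°, 2.673°, 107.256°.
Largest gap = 250.071° ⇒ minimal covering band is its complement: 360° − 250.071° = 109.929°.
Band runs from +126.449° eastward to -123.622°, crossing the antimeridian.

109.929°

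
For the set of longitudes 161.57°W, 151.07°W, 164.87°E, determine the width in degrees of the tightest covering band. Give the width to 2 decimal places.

44.06°

Sort the longitudes: -161.57°, -151.07°, +164.87°.
Eastward gaps between consecutive values (wrapping around): 10.50°, 315.94°, 33.56°.
Largest gap = 315.94° ⇒ minimal covering band is its complement: 360° − 315.94° = 44.06°.
Band runs from +164.87° eastward to -151.07°, crossing the antimeridian.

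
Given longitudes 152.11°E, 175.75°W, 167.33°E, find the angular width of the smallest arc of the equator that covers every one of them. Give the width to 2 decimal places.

Sort the longitudes: -175.75°, +152.11°, +167.33°.
Eastward gaps between consecutive values (wrapping around): 327.86°, 15.22°, 16.92°.
Largest gap = 327.86° ⇒ minimal covering band is its complement: 360° − 327.86° = 32.14°.
Band runs from +152.11° eastward to -175.75°, crossing the antimeridian.

32.14°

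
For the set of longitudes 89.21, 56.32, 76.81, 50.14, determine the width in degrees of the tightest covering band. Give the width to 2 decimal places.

Sort the longitudes: +50.14°, +56.32°, +76.81°, +89.21°.
Eastward gaps between consecutive values (wrapping around): 6.18°, 20.49°, 12.40°, 320.93°.
Largest gap = 320.93° ⇒ minimal covering band is its complement: 360° − 320.93° = 39.07°.
Band runs from +50.14° eastward to +89.21°.

39.07°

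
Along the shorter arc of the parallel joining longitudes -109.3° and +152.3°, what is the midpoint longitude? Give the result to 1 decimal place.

Signed shortest Δλ from -109.3° to +152.3° is -98.4°.
Midpoint longitude = -109.3° + (-98.4°)/2 = -109.3° − 49.2° = -158.5°.
(The naïve average (-109.3 + +152.3)/2 = 21.5° is on the wrong side of the globe.)

-158.5°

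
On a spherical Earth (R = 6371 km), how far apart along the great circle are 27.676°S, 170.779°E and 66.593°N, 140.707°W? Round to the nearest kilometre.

Δλ = -140.707 − 170.779 = -311.486°; wrapped into (−180°, 180°]: 48.514°.
Δφ = 66.593 − -27.676 = 94.269°.
a = sin²(Δφ/2) + cos φ₁ · cos φ₂ · sin²(Δλ/2) = 0.596598.
c = 2·atan2(√a, √(1−a)) = 1.76522 rad → d = 6371·c ≈ 11246.19 km.

11246 km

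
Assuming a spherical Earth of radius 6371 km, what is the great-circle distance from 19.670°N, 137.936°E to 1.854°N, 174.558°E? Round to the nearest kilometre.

4446 km

Δλ = 174.558 − 137.936 = 36.622°.
Δφ = 1.854 − 19.670 = -17.816°.
a = sin²(Δφ/2) + cos φ₁ · cos φ₂ · sin²(Δλ/2) = 0.116875.
c = 2·atan2(√a, √(1−a)) = 0.69781 rad → d = 6371·c ≈ 4445.77 km.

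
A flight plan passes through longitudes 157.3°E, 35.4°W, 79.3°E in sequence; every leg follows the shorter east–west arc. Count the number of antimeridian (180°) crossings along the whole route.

Leg 1: +157.3° → -35.4°, shortest Δλ = 167.3° (east) — crosses 180°.
Leg 2: -35.4° → +79.3°, shortest Δλ = 114.7° (east) — does not cross 180°.
Total crossings: 1.

1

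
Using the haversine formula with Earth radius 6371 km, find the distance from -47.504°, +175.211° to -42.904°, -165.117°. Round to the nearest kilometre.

Δλ = -165.117 − 175.211 = -340.328°; wrapped into (−180°, 180°]: 19.672°.
Δφ = -42.904 − -47.504 = 4.600°.
a = sin²(Δφ/2) + cos φ₁ · cos φ₂ · sin²(Δλ/2) = 0.016051.
c = 2·atan2(√a, √(1−a)) = 0.25407 rad → d = 6371·c ≈ 1618.66 km.

1619 km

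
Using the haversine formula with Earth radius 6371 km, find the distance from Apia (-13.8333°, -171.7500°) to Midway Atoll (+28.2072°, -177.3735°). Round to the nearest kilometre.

Δλ = -177.3735 − -171.7500 = -5.6235°.
Δφ = 28.2072 − -13.8333 = 42.0405°.
a = sin²(Δφ/2) + cos φ₁ · cos φ₂ · sin²(Δλ/2) = 0.130723.
c = 2·atan2(√a, √(1−a)) = 0.73987 rad → d = 6371·c ≈ 4713.74 km.

4714 km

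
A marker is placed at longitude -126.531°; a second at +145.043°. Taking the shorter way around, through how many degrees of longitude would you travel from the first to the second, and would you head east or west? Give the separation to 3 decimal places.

88.426° west

Raw difference: 145.043 − -126.531 = 271.574°.
Normalise into (−180°, 180°]: 271.574° − 360° = -88.426°.
Negative ⇒ the second point lies to the west; separation 88.426°.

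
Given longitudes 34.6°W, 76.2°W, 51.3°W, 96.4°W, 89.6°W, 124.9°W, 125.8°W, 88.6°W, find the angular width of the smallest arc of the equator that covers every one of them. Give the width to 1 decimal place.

91.2°

Sort the longitudes: -125.8°, -124.9°, -96.4°, -89.6°, -88.6°, -76.2°, -51.3°, -34.6°.
Eastward gaps between consecutive values (wrapping around): 0.9°, 28.5°, 6.8°, 1.0°, 12.4°, 24.9°, 16.7°, 268.8°.
Largest gap = 268.8° ⇒ minimal covering band is its complement: 360° − 268.8° = 91.2°.
Band runs from -125.8° eastward to -34.6°.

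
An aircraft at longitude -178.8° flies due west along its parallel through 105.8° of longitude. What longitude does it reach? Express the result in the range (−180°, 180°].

Start at -178.8°; shift −105.8° → -284.6°.
-284.6° lies outside (−180°, 180°]; add 360° → +75.4°.

+75.4°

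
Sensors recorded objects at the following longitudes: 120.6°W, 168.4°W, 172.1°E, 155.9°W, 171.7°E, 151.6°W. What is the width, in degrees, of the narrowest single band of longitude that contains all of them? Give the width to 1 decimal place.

67.7°

Sort the longitudes: -168.4°, -155.9°, -151.6°, -120.6°, +171.7°, +172.1°.
Eastward gaps between consecutive values (wrapping around): 12.5°, 4.3°, 31.0°, 292.3°, 0.4°, 19.5°.
Largest gap = 292.3° ⇒ minimal covering band is its complement: 360° − 292.3° = 67.7°.
Band runs from +171.7° eastward to -120.6°, crossing the antimeridian.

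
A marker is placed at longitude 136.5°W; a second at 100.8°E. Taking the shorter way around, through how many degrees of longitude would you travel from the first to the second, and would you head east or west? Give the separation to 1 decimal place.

Raw difference: 100.8 − -136.5 = 237.3°.
Normalise into (−180°, 180°]: 237.3° − 360° = -122.7°.
Negative ⇒ the second point lies to the west; separation 122.7°.

122.7° west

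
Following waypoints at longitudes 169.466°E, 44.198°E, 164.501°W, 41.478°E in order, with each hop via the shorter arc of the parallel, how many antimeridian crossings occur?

Leg 1: +169.466° → +44.198°, shortest Δλ = -125.268° (west) — does not cross 180°.
Leg 2: +44.198° → -164.501°, shortest Δλ = 151.301° (east) — crosses 180°.
Leg 3: -164.501° → +41.478°, shortest Δλ = -154.021° (west) — crosses 180°.
Total crossings: 2.

2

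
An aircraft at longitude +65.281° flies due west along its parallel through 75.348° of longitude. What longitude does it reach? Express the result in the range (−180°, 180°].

-10.067°

Start at +65.281°; shift −75.348° → -10.067°.
-10.067° already lies in (−180°, 180°].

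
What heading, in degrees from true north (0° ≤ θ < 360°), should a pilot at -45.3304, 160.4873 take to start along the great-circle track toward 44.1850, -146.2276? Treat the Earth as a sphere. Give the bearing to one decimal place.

35.9°

Δλ = -146.2276 − 160.4873 = -306.7149°; wrapped into (−180°, 180°]: 53.2851°.
θ = atan2( sin Δλ · cos φ₂ , cos φ₁ · sin φ₂ − sin φ₁ · cos φ₂ · cos Δλ )
  = atan2(0.57484, 0.79487) = 35.874° → normalised to [0°, 360°): 35.874°.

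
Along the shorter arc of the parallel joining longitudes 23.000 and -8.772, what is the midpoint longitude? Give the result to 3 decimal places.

Signed shortest Δλ from +23.000° to -8.772° is -31.772°.
Midpoint longitude = +23.000° + (-31.772°)/2 = +23.000° − 15.886° = +7.114°.

+7.114°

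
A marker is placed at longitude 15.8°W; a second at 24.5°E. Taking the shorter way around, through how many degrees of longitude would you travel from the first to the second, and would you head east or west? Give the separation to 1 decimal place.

Raw difference: 24.5 − -15.8 = 40.3°.
Normalise into (−180°, 180°]: 40.3° stays 40.3°.
Positive ⇒ the second point lies to the east; separation 40.3°.

40.3° east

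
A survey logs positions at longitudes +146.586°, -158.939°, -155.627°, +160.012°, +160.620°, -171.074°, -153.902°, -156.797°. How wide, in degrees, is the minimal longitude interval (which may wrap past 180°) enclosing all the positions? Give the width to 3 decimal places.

59.512°

Sort the longitudes: -171.074°, -158.939°, -156.797°, -155.627°, -153.902°, +146.586°, +160.012°, +160.620°.
Eastward gaps between consecutive values (wrapping around): 12.135°, 2.142°, 1.170°, 1.725°, 300.488°, 13.426°, 0.608°, 28.306°.
Largest gap = 300.488° ⇒ minimal covering band is its complement: 360° − 300.488° = 59.512°.
Band runs from +146.586° eastward to -153.902°, crossing the antimeridian.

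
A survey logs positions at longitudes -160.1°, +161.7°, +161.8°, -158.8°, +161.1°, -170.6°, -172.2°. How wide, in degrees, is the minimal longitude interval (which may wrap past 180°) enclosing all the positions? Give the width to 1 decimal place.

Sort the longitudes: -172.2°, -170.6°, -160.1°, -158.8°, +161.1°, +161.7°, +161.8°.
Eastward gaps between consecutive values (wrapping around): 1.6°, 10.5°, 1.3°, 319.9°, 0.6°, 0.1°, 26.0°.
Largest gap = 319.9° ⇒ minimal covering band is its complement: 360° − 319.9° = 40.1°.
Band runs from +161.1° eastward to -158.8°, crossing the antimeridian.

40.1°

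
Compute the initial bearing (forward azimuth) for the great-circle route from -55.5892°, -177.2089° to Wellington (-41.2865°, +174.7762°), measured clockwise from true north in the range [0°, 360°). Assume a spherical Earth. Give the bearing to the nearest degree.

337°

Δλ = 174.7762 − -177.2089 = 351.9851°; wrapped into (−180°, 180°]: -8.0149°.
θ = atan2( sin Δλ · cos φ₂ , cos φ₁ · sin φ₂ − sin φ₁ · cos φ₂ · cos Δλ )
  = atan2(-0.10477, 0.24099) = -23.497° → normalised to [0°, 360°): 336.503°.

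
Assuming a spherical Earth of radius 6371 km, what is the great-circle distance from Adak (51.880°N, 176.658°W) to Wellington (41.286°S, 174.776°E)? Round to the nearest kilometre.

10393 km

Δλ = 174.776 − -176.658 = 351.434°; wrapped into (−180°, 180°]: -8.566°.
Δφ = -41.286 − 51.880 = -93.166°.
a = sin²(Δφ/2) + cos φ₁ · cos φ₂ · sin²(Δλ/2) = 0.530202.
c = 2·atan2(√a, √(1−a)) = 1.63124 rad → d = 6371·c ≈ 10392.61 km.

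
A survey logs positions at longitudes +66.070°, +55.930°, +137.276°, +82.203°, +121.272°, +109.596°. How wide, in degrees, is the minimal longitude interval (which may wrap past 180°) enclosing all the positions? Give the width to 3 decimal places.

81.346°

Sort the longitudes: +55.930°, +66.070°, +82.203°, +109.596°, +121.272°, +137.276°.
Eastward gaps between consecutive values (wrapping around): 10.140°, 16.133°, 27.393°, 11.676°, 16.004°, 278.654°.
Largest gap = 278.654° ⇒ minimal covering band is its complement: 360° − 278.654° = 81.346°.
Band runs from +55.930° eastward to +137.276°.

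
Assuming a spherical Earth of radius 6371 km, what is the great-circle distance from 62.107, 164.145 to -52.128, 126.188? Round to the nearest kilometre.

13134 km

Δλ = 126.188 − 164.145 = -37.957°.
Δφ = -52.128 − 62.107 = -114.235°.
a = sin²(Δφ/2) + cos φ₁ · cos φ₂ · sin²(Δλ/2) = 0.735615.
c = 2·atan2(√a, √(1−a)) = 2.06148 rad → d = 6371·c ≈ 13133.70 km.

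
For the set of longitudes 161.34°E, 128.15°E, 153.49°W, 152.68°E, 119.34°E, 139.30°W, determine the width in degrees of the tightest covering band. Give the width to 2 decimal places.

101.36°

Sort the longitudes: -153.49°, -139.30°, +119.34°, +128.15°, +152.68°, +161.34°.
Eastward gaps between consecutive values (wrapping around): 14.19°, 258.64°, 8.81°, 24.53°, 8.66°, 45.17°.
Largest gap = 258.64° ⇒ minimal covering band is its complement: 360° − 258.64° = 101.36°.
Band runs from +119.34° eastward to -139.30°, crossing the antimeridian.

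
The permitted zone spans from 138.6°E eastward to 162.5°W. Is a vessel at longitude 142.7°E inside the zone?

Yes

Band width going east from +138.6° to -162.5°: ((-162.5 − 138.6) mod 360) = 58.9°.
Offset of +142.7° east of the west edge: ((142.7 − 138.6) mod 360) = 4.1°.
4.1° ≤ 58.9° ⇒ inside.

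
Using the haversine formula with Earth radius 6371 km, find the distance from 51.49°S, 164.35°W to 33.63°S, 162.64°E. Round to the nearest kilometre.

Δλ = 162.64 − -164.35 = 326.99°; wrapped into (−180°, 180°]: -33.01°.
Δφ = -33.63 − -51.49 = 17.86°.
a = sin²(Δφ/2) + cos φ₁ · cos φ₂ · sin²(Δλ/2) = 0.065940.
c = 2·atan2(√a, √(1−a)) = 0.51939 rad → d = 6371·c ≈ 3309.06 km.

3309 km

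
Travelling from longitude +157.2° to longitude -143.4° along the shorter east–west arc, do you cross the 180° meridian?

Naïve |-143.4 − 157.2| = 300.6° > 180°, so the shorter arc goes the other way round — across 180°.
Signed shortest Δλ = ((-143.4 − 157.2 + 180) mod 360) − 180 = 59.4°.
Going east by 59.4° from +157.2° passes through 180° before reaching -143.4°.

Yes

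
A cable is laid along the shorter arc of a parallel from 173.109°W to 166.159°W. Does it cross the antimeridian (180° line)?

Signed shortest Δλ = ((-166.159 − -173.109 + 180) mod 360) − 180 = 6.95°.
Going east by 6.95° from -173.109° reaches -166.159° without touching 180°.

No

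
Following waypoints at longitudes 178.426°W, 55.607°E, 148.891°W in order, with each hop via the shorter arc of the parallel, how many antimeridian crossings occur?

2

Leg 1: -178.426° → +55.607°, shortest Δλ = -125.967° (west) — crosses 180°.
Leg 2: +55.607° → -148.891°, shortest Δλ = 155.502° (east) — crosses 180°.
Total crossings: 2.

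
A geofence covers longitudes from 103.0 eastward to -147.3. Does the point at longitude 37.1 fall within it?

Band width going east from +103.0° to -147.3°: ((-147.3 − 103.0) mod 360) = 109.7°.
Offset of +37.1° east of the west edge: ((37.1 − 103.0) mod 360) = 294.1°.
294.1° > 109.7° ⇒ outside.

No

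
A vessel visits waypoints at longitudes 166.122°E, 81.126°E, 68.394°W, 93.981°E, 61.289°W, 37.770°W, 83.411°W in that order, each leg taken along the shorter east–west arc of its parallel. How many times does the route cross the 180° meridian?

Leg 1: +166.122° → +81.126°, shortest Δλ = -84.996° (west) — does not cross 180°.
Leg 2: +81.126° → -68.394°, shortest Δλ = -149.52° (west) — does not cross 180°.
Leg 3: -68.394° → +93.981°, shortest Δλ = 162.375° (east) — does not cross 180°.
Leg 4: +93.981° → -61.289°, shortest Δλ = -155.27° (west) — does not cross 180°.
Leg 5: -61.289° → -37.770°, shortest Δλ = 23.519° (east) — does not cross 180°.
Leg 6: -37.770° → -83.411°, shortest Δλ = -45.641° (west) — does not cross 180°.
Total crossings: 0.

0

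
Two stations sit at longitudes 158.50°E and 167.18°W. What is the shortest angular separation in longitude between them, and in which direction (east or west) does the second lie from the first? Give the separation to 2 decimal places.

34.32° east

Raw difference: -167.18 − 158.50 = -325.68°.
Normalise into (−180°, 180°]: -325.68° + 360° = 34.32°.
Positive ⇒ the second point lies to the east; separation 34.32°.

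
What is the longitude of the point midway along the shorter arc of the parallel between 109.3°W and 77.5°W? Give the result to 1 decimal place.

93.4°W

Signed shortest Δλ from -109.3° to -77.5° is +31.8°.
Midpoint longitude = -109.3° + (+31.8°)/2 = -109.3° + 15.9° = -93.4°.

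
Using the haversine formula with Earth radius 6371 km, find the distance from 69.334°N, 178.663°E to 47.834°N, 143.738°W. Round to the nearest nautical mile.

Δλ = -143.738 − 178.663 = -322.401°; wrapped into (−180°, 180°]: 37.599°.
Δφ = 47.834 − 69.334 = -21.500°.
a = sin²(Δφ/2) + cos φ₁ · cos φ₂ · sin²(Δλ/2) = 0.059394.
c = 2·atan2(√a, √(1−a)) = 0.49238 rad → d = 6371·c ≈ 3136.93 km ≈ 1693.81 nmi.

1694 nmi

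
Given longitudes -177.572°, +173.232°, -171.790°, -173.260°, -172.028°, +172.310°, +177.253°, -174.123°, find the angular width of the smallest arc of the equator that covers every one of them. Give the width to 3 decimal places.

15.900°

Sort the longitudes: -177.572°, -174.123°, -173.260°, -172.028°, -171.790°, +172.310°, +173.232°, +177.253°.
Eastward gaps between consecutive values (wrapping around): 3.449°, 0.863°, 1.232°, 0.238°, 344.100°, 0.922°, 4.021°, 5.175°.
Largest gap = 344.100° ⇒ minimal covering band is its complement: 360° − 344.100° = 15.900°.
Band runs from +172.310° eastward to -171.790°, crossing the antimeridian.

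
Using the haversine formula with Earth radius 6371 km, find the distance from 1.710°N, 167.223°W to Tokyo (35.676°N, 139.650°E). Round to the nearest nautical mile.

Δλ = 139.650 − -167.223 = 306.873°; wrapped into (−180°, 180°]: -53.127°.
Δφ = 35.676 − 1.710 = 33.966°.
a = sin²(Δφ/2) + cos φ₁ · cos φ₂ · sin²(Δλ/2) = 0.247691.
c = 2·atan2(√a, √(1−a)) = 1.04186 rad → d = 6371·c ≈ 6637.67 km ≈ 3584.06 nmi.

3584 nmi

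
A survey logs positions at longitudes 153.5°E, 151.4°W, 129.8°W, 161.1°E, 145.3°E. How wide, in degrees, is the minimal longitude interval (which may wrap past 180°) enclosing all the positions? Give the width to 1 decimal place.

Sort the longitudes: -151.4°, -129.8°, +145.3°, +153.5°, +161.1°.
Eastward gaps between consecutive values (wrapping around): 21.6°, 275.1°, 8.2°, 7.6°, 47.5°.
Largest gap = 275.1° ⇒ minimal covering band is its complement: 360° − 275.1° = 84.9°.
Band runs from +145.3° eastward to -129.8°, crossing the antimeridian.

84.9°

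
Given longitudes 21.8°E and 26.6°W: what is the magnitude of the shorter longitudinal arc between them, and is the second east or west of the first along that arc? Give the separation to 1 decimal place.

48.4° west

Raw difference: -26.6 − 21.8 = -48.4°.
Normalise into (−180°, 180°]: -48.4° stays -48.4°.
Negative ⇒ the second point lies to the west; separation 48.4°.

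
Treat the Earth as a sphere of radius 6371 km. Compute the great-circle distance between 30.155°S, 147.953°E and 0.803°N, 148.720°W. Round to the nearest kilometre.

7517 km

Δλ = -148.720 − 147.953 = -296.673°; wrapped into (−180°, 180°]: 63.327°.
Δφ = 0.803 − -30.155 = 30.958°.
a = sin²(Δφ/2) + cos φ₁ · cos φ₂ · sin²(Δλ/2) = 0.309465.
c = 2·atan2(√a, √(1−a)) = 1.17984 rad → d = 6371·c ≈ 7516.78 km.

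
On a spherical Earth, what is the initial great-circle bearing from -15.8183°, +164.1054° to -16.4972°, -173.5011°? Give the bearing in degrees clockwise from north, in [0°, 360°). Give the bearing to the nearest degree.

95°

Δλ = -173.5011 − 164.1054 = -337.6065°; wrapped into (−180°, 180°]: 22.3935°.
θ = atan2( sin Δλ · cos φ₂ , cos φ₁ · sin φ₂ − sin φ₁ · cos φ₂ · cos Δλ )
  = atan2(0.36528, -0.03156) = 94.938° → normalised to [0°, 360°): 94.938°.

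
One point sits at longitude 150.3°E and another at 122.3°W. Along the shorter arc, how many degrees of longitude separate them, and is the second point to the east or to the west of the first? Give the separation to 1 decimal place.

Raw difference: -122.3 − 150.3 = -272.6°.
Normalise into (−180°, 180°]: -272.6° + 360° = 87.4°.
Positive ⇒ the second point lies to the east; separation 87.4°.

87.4° east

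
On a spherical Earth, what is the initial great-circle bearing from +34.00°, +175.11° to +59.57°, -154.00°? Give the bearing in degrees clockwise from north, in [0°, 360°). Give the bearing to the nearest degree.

Δλ = -154.00 − 175.11 = -329.11°; wrapped into (−180°, 180°]: 30.89°.
θ = atan2( sin Δλ · cos φ₂ , cos φ₁ · sin φ₂ − sin φ₁ · cos φ₂ · cos Δλ )
  = atan2(0.26003, 0.47179) = 28.861° → normalised to [0°, 360°): 28.861°.

29°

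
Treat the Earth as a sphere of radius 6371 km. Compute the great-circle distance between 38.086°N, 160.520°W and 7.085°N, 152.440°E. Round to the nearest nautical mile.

3154 nmi

Δλ = 152.440 − -160.520 = 312.960°; wrapped into (−180°, 180°]: -47.040°.
Δφ = 7.085 − 38.086 = -31.001°.
a = sin²(Δφ/2) + cos φ₁ · cos φ₂ · sin²(Δλ/2) = 0.195812.
c = 2·atan2(√a, √(1−a)) = 0.91678 rad → d = 6371·c ≈ 5840.83 km ≈ 3153.79 nmi.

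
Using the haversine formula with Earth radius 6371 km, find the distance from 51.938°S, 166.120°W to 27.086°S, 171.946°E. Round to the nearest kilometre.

3315 km

Δλ = 171.946 − -166.120 = 338.066°; wrapped into (−180°, 180°]: -21.934°.
Δφ = -27.086 − -51.938 = 24.852°.
a = sin²(Δφ/2) + cos φ₁ · cos φ₂ · sin²(Δλ/2) = 0.066168.
c = 2·atan2(√a, √(1−a)) = 0.52031 rad → d = 6371·c ≈ 3314.90 km.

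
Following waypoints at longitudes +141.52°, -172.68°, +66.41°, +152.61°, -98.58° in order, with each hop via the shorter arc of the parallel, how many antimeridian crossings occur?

3

Leg 1: +141.52° → -172.68°, shortest Δλ = 45.8° (east) — crosses 180°.
Leg 2: -172.68° → +66.41°, shortest Δλ = -120.91° (west) — crosses 180°.
Leg 3: +66.41° → +152.61°, shortest Δλ = 86.2° (east) — does not cross 180°.
Leg 4: +152.61° → -98.58°, shortest Δλ = 108.81° (east) — crosses 180°.
Total crossings: 3.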